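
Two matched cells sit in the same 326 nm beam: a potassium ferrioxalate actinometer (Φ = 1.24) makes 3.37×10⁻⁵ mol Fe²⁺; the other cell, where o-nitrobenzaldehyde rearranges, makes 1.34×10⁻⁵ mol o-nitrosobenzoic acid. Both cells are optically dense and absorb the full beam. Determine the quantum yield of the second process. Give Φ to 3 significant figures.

Photons absorbed by the actinometer: 3.37×10⁻⁵ / 1.24 = 2.718×10⁻⁵ mol.
Φ(unknown) = 1.34×10⁻⁵ / 2.718×10⁻⁵ = 0.493.

Φ = 0.493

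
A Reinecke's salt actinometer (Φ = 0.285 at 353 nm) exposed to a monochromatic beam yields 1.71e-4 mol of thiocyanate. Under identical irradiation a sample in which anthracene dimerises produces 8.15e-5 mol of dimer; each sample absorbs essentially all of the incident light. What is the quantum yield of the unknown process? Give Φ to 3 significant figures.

Photons absorbed by the actinometer: 1.71e-4 / 0.285 = 6.000e-4 mol.
Φ(unknown) = 8.15e-5 / 6.000e-4 = 0.136.

Φ = 0.136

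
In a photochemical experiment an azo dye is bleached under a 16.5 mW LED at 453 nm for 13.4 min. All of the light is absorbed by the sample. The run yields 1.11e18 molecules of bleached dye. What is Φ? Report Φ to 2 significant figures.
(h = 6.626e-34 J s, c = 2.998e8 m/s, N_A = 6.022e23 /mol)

Product: 1.11e18 / 6.022e23 = 1.843e-6 mol.
Photon energy at 453 nm: hc/λ = (6.626e-34)(2.998e8)/(453e-9) = 4.385e-19 J.
Energy delivered: (16.5 mW)(804 s) = 13.27 J.
Photons incident: 13.27 / 4.385e-19 = 3.026e19, i.e. 3.026e19/6.022e23 = 5.025e-5 mol.
Φ = 1.843e-6 mol / 5.025e-5 mol photons = 0.037.

Φ = 0.037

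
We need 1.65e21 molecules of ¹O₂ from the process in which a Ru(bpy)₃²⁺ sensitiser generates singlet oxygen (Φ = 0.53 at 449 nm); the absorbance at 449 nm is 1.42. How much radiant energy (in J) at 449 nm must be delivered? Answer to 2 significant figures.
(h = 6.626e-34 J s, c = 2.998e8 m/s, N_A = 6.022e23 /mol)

Product: 1.65e21 / 6.022e23 = 0.002740 mol.
Photons that must be absorbed: 0.002740 / 0.53 = 0.005170 mol.
Fraction absorbed: 1 − 10^(−1.42) = 0.9620.
Incident photons needed: 0.005170 / 0.9620 = 0.005374 mol.
Photon energy: hc/λ = 4.424e-19 J; per mole, 2.664e5 J mol⁻¹.
Energy required: 0.005374 × 2.664e5 = 1400 J.

1400 J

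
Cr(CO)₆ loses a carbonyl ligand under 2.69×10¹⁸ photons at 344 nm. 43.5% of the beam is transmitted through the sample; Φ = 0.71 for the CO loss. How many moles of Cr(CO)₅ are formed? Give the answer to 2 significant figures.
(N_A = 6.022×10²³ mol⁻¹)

Moles of photons: 2.69×10¹⁸ / 6.022×10²³ = 4.467×10⁻⁶ mol.
Fraction absorbed: 1 − 43.5/100 = 0.5650.
Photons absorbed: 0.5650 × 4.467×10⁻⁶ = 2.524×10⁻⁶ mol.
Product: Φ × n_abs = 0.71 × 2.524×10⁻⁶ = 1.792×10⁻⁶ mol.

1.8×10⁻⁶ mol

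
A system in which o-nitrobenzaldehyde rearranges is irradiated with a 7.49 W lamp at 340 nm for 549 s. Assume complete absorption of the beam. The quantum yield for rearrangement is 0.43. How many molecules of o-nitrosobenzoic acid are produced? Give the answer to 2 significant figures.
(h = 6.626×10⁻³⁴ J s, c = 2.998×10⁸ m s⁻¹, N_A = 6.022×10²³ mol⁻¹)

Photon energy at 340 nm: hc/λ = (6.626×10⁻³⁴)(2.998×10⁸)/(340×10⁻⁹) = 5.843×10⁻¹⁹ J.
Energy delivered: (7.49 W)(549 s) = 4112 J.
Photons incident: 4112 / 5.843×10⁻¹⁹ = 7.037×10²¹, i.e. 7.037×10²¹/6.022×10²³ = 0.01169 mol.
Product: Φ × n_abs = 0.43 × 0.01169 = 0.005027 mol.
As a count: 0.005027 × 6.022×10²³ = 3.0×10²¹.

3.0×10²¹ molecules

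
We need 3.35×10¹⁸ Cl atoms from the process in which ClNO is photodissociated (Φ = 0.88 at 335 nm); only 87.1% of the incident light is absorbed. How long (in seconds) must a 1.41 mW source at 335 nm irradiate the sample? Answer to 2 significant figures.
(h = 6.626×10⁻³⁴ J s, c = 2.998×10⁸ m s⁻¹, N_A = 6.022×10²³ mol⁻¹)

Product: 3.35×10¹⁸ / 6.022×10²³ = 5.563×10⁻⁶ mol.
Photons that must be absorbed: 5.563×10⁻⁶ / 0.88 = 6.322×10⁻⁶ mol.
Incident photons needed: 6.322×10⁻⁶ / 0.871 = 7.258×10⁻⁶ mol.
Photon energy: hc/λ = 5.930×10⁻¹⁹ J; per mole, 3.571×10⁵ J mol⁻¹.
Energy required: 7.258×10⁻⁶ × 3.571×10⁵ = 2.592 J.
Time: 2.592 J / 0.00141 W = 1800 s.

t ≈ 1800 s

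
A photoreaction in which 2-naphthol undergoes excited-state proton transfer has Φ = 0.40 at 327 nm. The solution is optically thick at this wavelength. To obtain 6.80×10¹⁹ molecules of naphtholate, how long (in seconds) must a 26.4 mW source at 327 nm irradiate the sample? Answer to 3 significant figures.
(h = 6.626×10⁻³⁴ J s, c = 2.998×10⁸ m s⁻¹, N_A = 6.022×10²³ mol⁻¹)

Product: 6.80×10¹⁹ / 6.022×10²³ = 1.129×10⁻⁴ mol.
Photons that must be absorbed: 1.129×10⁻⁴ / 0.40 = 2.823×10⁻⁴ mol.
Photon energy: hc/λ = 6.075×10⁻¹⁹ J; per mole, 3.658×10⁵ J mol⁻¹.
Energy required: 2.823×10⁻⁴ × 3.658×10⁵ = 103.3 J.
Time: 103.3 J / 0.0264 W = 3910 s.

t ≈ 3910 s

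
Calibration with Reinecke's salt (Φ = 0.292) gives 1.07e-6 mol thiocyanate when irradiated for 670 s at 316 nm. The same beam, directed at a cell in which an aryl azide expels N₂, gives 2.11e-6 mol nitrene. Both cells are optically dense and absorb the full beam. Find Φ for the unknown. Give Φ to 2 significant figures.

Photons absorbed by the actinometer: 1.07e-6 / 0.292 = 3.664e-6 mol.
Φ(unknown) = 2.11e-6 / 3.664e-6 = 0.58.

Φ = 0.58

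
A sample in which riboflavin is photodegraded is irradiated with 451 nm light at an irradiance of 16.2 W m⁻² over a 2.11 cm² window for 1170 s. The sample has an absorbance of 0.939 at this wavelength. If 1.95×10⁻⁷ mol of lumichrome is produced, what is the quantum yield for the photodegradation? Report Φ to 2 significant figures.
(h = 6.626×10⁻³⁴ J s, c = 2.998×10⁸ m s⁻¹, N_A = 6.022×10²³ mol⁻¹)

Photon energy at 451 nm: hc/λ = (6.626×10⁻³⁴)(2.998×10⁸)/(451×10⁻⁹) = 4.405×10⁻¹⁹ J.
Energy delivered: (16.2 W m⁻²)(2.11×10⁻⁴ m²)(1170 s) = 3.999 J.
Photons incident: 3.999 / 4.405×10⁻¹⁹ = 9.078×10¹⁸, i.e. 9.078×10¹⁸/6.022×10²³ = 1.507×10⁻⁵ mol.
Fraction absorbed: 1 − 10^(−0.939) = 0.8849.
Photons absorbed: 0.8849 × 1.507×10⁻⁵ = 1.334×10⁻⁵ mol.
Φ = 1.95×10⁻⁷ mol / 1.334×10⁻⁵ mol photons = 0.015.

Φ = 0.015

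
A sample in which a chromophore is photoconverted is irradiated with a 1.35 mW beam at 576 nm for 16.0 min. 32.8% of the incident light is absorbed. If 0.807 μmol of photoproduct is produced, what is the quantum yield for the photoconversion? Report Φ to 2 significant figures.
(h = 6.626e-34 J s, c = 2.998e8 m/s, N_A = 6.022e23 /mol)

Product: 0.807 μmol = 8.07e-7 mol.
Photon energy at 576 nm: hc/λ = (6.626e-34)(2.998e8)/(576e-9) = 3.449e-19 J.
Energy delivered: (1.35 mW)(960 s) = 1.296 J.
Photons incident: 1.296 / 3.449e-19 = 3.758e18, i.e. 3.758e18/6.022e23 = 6.240e-6 mol.
Photons absorbed: 0.328 × 6.240e-6 = 2.047e-6 mol.
Φ = 8.07e-7 mol / 2.047e-6 mol photons = 0.39.

Φ = 0.39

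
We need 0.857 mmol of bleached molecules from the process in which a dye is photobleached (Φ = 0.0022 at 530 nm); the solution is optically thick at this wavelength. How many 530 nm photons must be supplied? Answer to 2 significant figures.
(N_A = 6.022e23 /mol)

2.3e23 photons

Product: 0.857 mmol = 8.57e-4 mol.
Photons that must be absorbed: 8.57e-4 / 0.0022 = 0.3895 mol.
Photon count: 0.3895 × 6.022e23 = 2.3e23.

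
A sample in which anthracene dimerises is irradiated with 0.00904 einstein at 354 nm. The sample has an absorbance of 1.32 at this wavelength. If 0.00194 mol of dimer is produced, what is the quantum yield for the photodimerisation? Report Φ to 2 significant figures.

Fraction absorbed: 1 − 10^(−1.32) = 0.9521.
Photons absorbed: 0.9521 × 0.00904 = 0.008607 mol.
Φ = 0.00194 mol / 0.008607 mol photons = 0.23.

Φ = 0.23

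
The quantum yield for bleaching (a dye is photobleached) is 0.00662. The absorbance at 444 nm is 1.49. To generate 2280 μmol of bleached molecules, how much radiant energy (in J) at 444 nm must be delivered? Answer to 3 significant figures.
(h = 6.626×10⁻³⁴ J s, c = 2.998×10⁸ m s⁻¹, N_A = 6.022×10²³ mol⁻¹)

9.59×10⁴ J

Product: 2280 μmol = 0.00228 mol.
Photons that must be absorbed: 0.00228 / 0.00662 = 0.3444 mol.
Fraction absorbed: 1 − 10^(−1.49) = 0.9676.
Incident photons needed: 0.3444 / 0.9676 = 0.3559 mol.
Photon energy: hc/λ = 4.474×10⁻¹⁹ J; per mole, 2.694×10⁵ J mol⁻¹.
Energy required: 0.3559 × 2.694×10⁵ = 9.59×10⁴ J.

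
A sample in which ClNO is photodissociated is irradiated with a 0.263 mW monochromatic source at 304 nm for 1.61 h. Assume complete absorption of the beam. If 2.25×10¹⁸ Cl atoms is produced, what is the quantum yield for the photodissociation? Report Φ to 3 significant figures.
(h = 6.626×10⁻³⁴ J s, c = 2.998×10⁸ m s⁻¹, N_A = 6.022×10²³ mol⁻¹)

Φ = 0.965

Product: 2.25×10¹⁸ / 6.022×10²³ = 3.736×10⁻⁶ mol.
Photon energy at 304 nm: hc/λ = (6.626×10⁻³⁴)(2.998×10⁸)/(304×10⁻⁹) = 6.534×10⁻¹⁹ J.
Energy delivered: (0.263 mW)(5796 s) = 1.524 J.
Photons incident: 1.524 / 6.534×10⁻¹⁹ = 2.332×10¹⁸, i.e. 2.332×10¹⁸/6.022×10²³ = 3.872×10⁻⁶ mol.
Φ = 3.736×10⁻⁶ mol / 3.872×10⁻⁶ mol photons = 0.965.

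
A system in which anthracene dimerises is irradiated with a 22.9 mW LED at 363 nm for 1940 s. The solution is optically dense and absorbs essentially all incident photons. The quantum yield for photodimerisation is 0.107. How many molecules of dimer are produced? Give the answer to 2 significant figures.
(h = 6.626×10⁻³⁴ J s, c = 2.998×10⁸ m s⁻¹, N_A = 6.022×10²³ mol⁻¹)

Photon energy at 363 nm: hc/λ = (6.626×10⁻³⁴)(2.998×10⁸)/(363×10⁻⁹) = 5.472×10⁻¹⁹ J.
Energy delivered: (22.9 mW)(1940 s) = 44.43 J.
Photons incident: 44.43 / 5.472×10⁻¹⁹ = 8.120×10¹⁹, i.e. 8.120×10¹⁹/6.022×10²³ = 1.348×10⁻⁴ mol.
Product: Φ × n_abs = 0.107 × 1.348×10⁻⁴ = 1.442×10⁻⁵ mol.
As a count: 1.442×10⁻⁵ × 6.022×10²³ = 8.7×10¹⁸.

8.7×10¹⁸ molecules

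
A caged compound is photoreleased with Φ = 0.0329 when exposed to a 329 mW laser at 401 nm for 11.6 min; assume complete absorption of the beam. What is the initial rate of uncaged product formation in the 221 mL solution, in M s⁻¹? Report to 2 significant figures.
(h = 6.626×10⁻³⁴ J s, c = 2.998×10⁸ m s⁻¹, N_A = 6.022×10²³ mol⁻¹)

1.6×10⁻⁷ M s⁻¹

Photon energy at 401 nm: hc/λ = (6.626×10⁻³⁴)(2.998×10⁸)/(401×10⁻⁹) = 4.954×10⁻¹⁹ J.
Energy delivered: (329 mW)(696 s) = 229.0 J.
Photons incident: 229.0 / 4.954×10⁻¹⁹ = 4.623×10²⁰, i.e. 4.623×10²⁰/6.022×10²³ = 7.677×10⁻⁴ mol.
Product formed: 0.0329 × 7.677×10⁻⁴ = 2.526×10⁻⁵ mol.
Rate: 2.526×10⁻⁵ mol / (696 s × 0.221 L) = 1.6×10⁻⁷ M s⁻¹.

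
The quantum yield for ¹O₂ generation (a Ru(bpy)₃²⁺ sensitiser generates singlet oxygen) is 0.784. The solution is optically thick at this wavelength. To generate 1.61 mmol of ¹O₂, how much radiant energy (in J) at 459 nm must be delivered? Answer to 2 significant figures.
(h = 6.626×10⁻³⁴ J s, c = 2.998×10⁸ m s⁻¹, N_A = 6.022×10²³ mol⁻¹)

Product: 1.61 mmol = 0.00161 mol.
Photons that must be absorbed: 0.00161 / 0.784 = 0.002054 mol.
Photon energy: hc/λ = 4.328×10⁻¹⁹ J; per mole, 2.606×10⁵ J mol⁻¹.
Energy required: 0.002054 × 2.606×10⁵ = 540 J.

540 J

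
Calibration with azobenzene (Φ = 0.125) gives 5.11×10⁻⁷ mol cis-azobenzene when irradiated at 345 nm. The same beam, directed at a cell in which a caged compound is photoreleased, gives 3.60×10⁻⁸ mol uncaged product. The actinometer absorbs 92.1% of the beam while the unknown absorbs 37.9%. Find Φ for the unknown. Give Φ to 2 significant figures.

Φ = 0.021

Photons absorbed by the actinometer: 5.11×10⁻⁷ / 0.125 = 4.088×10⁻⁶ mol.
Incident flux: 4.088×10⁻⁶ / 0.921 = 4.439×10⁻⁶ einstein.
Absorbed by unknown: 0.379 × 4.439×10⁻⁶ = 1.682×10⁻⁶ mol.
Φ(unknown) = 3.60×10⁻⁸ / 1.682×10⁻⁶ = 0.021.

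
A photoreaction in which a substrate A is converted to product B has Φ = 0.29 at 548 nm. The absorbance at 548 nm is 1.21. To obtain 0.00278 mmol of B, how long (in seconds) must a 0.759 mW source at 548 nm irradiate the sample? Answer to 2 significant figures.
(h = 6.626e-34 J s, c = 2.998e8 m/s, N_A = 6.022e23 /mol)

Product: 0.00278 mmol = 2.78e-6 mol.
Photons that must be absorbed: 2.78e-6 / 0.29 = 9.586e-6 mol.
Fraction absorbed: 1 − 10^(−1.21) = 0.9383.
Incident photons needed: 9.586e-6 / 0.9383 = 1.022e-5 mol.
Photon energy: hc/λ = 3.625e-19 J; per mole, 2.183e5 J mol⁻¹.
Energy required: 1.022e-5 × 2.183e5 = 2.231 J.
Time: 2.231 J / 0.000759 W = 2900 s.

t ≈ 2900 s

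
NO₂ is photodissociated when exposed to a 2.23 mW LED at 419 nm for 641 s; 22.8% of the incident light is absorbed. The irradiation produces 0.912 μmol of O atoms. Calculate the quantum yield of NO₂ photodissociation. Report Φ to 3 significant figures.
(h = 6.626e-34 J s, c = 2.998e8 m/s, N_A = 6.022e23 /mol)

Product: 0.912 μmol = 9.12e-7 mol.
Photon energy at 419 nm: hc/λ = (6.626e-34)(2.998e8)/(419e-9) = 4.741e-19 J.
Energy delivered: (2.23 mW)(641 s) = 1.429 J.
Photons incident: 1.429 / 4.741e-19 = 3.014e18, i.e. 3.014e18/6.022e23 = 5.005e-6 mol.
Photons absorbed: 0.228 × 5.005e-6 = 1.141e-6 mol.
Φ = 9.12e-7 mol / 1.141e-6 mol photons = 0.799.

Φ = 0.799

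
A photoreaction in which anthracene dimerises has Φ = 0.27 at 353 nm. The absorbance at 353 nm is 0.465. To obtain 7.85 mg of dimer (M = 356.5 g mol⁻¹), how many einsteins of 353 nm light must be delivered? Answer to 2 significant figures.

Product: 7.85 mg / 356.5 g mol⁻¹ = 2.202×10⁻⁵ mol.
Photons that must be absorbed: 2.202×10⁻⁵ / 0.27 = 8.156×10⁻⁵ mol.
Fraction absorbed: 1 − 10^(−0.465) = 0.6572.
Incident photons needed: 8.156×10⁻⁵ / 0.6572 = 1.241×10⁻⁴ mol.

1.2×10⁻⁴ einstein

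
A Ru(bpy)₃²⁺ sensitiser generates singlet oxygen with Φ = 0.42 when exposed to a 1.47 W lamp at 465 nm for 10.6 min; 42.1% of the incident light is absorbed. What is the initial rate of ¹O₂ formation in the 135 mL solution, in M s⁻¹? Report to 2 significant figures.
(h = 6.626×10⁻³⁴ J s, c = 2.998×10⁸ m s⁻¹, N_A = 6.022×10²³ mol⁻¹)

Photon energy at 465 nm: hc/λ = (6.626×10⁻³⁴)(2.998×10⁸)/(465×10⁻⁹) = 4.272×10⁻¹⁹ J.
Energy delivered: (1.47 W)(636 s) = 934.9 J.
Photons incident: 934.9 / 4.272×10⁻¹⁹ = 2.188×10²¹, i.e. 2.188×10²¹/6.022×10²³ = 0.003633 mol.
Photons absorbed: 0.421 × 0.003633 = 0.001529 mol.
Product formed: 0.42 × 0.001529 = 6.422×10⁻⁴ mol.
Rate: 6.422×10⁻⁴ mol / (636 s × 0.135 L) = 7.5×10⁻⁶ M s⁻¹.

7.5×10⁻⁶ M s⁻¹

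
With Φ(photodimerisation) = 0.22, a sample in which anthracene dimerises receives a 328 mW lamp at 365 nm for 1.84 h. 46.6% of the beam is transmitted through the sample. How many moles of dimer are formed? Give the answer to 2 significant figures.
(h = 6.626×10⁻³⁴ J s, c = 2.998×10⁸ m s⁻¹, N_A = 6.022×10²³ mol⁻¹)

Photon energy at 365 nm: hc/λ = (6.626×10⁻³⁴)(2.998×10⁸)/(365×10⁻⁹) = 5.442×10⁻¹⁹ J.
Energy delivered: (328 mW)(6624 s) = 2173 J.
Photons incident: 2173 / 5.442×10⁻¹⁹ = 3.993×10²¹, i.e. 3.993×10²¹/6.022×10²³ = 0.006631 mol.
Fraction absorbed: 1 − 46.6/100 = 0.5340.
Photons absorbed: 0.5340 × 0.006631 = 0.003541 mol.
Product: Φ × n_abs = 0.22 × 0.003541 = 7.790×10⁻⁴ mol.

7.8×10⁻⁴ mol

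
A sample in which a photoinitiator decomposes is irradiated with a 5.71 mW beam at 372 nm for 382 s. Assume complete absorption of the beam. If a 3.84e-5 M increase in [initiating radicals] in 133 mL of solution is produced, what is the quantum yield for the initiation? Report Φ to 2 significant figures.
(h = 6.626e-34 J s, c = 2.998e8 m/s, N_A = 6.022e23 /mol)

Φ = 0.75

Product: (3.84e-5 M)(0.133 L) = 5.107e-6 mol.
Photon energy at 372 nm: hc/λ = (6.626e-34)(2.998e8)/(372e-9) = 5.340e-19 J.
Energy delivered: (5.71 mW)(382 s) = 2.181 J.
Photons incident: 2.181 / 5.340e-19 = 4.084e18, i.e. 4.084e18/6.022e23 = 6.782e-6 mol.
Φ = 5.107e-6 mol / 6.782e-6 mol photons = 0.75.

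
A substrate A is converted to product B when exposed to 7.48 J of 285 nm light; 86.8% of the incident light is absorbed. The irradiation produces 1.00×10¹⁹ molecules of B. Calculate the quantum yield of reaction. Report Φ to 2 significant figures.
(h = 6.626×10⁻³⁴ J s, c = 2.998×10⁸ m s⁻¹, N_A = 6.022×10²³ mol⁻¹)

Φ = 1.1

Product: 1.00×10¹⁹ / 6.022×10²³ = 1.661×10⁻⁵ mol.
Photon energy at 285 nm: hc/λ = (6.626×10⁻³⁴)(2.998×10⁸)/(285×10⁻⁹) = 6.970×10⁻¹⁹ J.
Photons incident: 7.48 / 6.970×10⁻¹⁹ = 1.073×10¹⁹, i.e. 1.073×10¹⁹/6.022×10²³ = 1.782×10⁻⁵ mol.
Photons absorbed: 0.868 × 1.782×10⁻⁵ = 1.547×10⁻⁵ mol.
Φ = 1.661×10⁻⁵ mol / 1.547×10⁻⁵ mol photons = 1.1.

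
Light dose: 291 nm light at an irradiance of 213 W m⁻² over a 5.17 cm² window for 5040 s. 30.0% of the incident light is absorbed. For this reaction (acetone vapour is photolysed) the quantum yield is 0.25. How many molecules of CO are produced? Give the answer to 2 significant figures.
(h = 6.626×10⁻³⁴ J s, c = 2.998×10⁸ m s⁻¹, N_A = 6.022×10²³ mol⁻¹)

6.1×10¹⁹ molecules

Photon energy at 291 nm: hc/λ = (6.626×10⁻³⁴)(2.998×10⁸)/(291×10⁻⁹) = 6.826×10⁻¹⁹ J.
Energy delivered: (213 W m⁻²)(5.17×10⁻⁴ m²)(5040 s) = 555.0 J.
Photons incident: 555.0 / 6.826×10⁻¹⁹ = 8.131×10²⁰, i.e. 8.131×10²⁰/6.022×10²³ = 0.001350 mol.
Photons absorbed: 0.300 × 0.001350 = 4.050×10⁻⁴ mol.
Product: Φ × n_abs = 0.25 × 4.050×10⁻⁴ = 1.013×10⁻⁴ mol.
As a count: 1.013×10⁻⁴ × 6.022×10²³ = 6.1×10¹⁹.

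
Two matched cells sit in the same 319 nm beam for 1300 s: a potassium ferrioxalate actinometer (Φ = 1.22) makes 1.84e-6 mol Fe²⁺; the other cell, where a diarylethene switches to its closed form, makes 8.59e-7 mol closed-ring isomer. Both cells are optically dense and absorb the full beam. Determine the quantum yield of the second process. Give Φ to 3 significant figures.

Φ = 0.570

Photons absorbed by the actinometer: 1.84e-6 / 1.22 = 1.508e-6 mol.
Φ(unknown) = 8.59e-7 / 1.508e-6 = 0.570.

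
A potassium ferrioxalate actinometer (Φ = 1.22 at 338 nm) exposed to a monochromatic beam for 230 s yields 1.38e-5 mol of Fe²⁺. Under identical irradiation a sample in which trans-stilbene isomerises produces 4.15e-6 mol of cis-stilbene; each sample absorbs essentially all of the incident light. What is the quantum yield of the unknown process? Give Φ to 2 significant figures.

Φ = 0.37

Photons absorbed by the actinometer: 1.38e-5 / 1.22 = 1.131e-5 mol.
Φ(unknown) = 4.15e-6 / 1.131e-5 = 0.37.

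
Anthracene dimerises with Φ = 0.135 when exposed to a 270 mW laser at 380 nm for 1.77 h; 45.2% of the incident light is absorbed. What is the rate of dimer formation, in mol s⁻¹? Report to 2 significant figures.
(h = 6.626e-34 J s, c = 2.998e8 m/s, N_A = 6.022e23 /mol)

5.2e-8 mol s⁻¹

Photon energy at 380 nm: hc/λ = (6.626e-34)(2.998e8)/(380e-9) = 5.228e-19 J.
Energy delivered: (270 mW)(6372 s) = 1720 J.
Photons incident: 1720 / 5.228e-19 = 3.290e21, i.e. 3.290e21/6.022e23 = 0.005463 mol.
Photons absorbed: 0.452 × 0.005463 = 0.002469 mol.
Product formed: 0.135 × 0.002469 = 3.333e-4 mol.
Rate: 3.333e-4 / 6372 s = 5.2e-8 mol s⁻¹.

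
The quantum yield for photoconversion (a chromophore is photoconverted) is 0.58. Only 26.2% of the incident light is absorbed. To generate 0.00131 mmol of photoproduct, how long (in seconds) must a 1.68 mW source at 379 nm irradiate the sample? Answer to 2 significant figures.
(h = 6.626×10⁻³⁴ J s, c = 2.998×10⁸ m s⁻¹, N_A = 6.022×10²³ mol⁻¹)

Product: 0.00131 mmol = 1.31×10⁻⁶ mol.
Photons that must be absorbed: 1.31×10⁻⁶ / 0.58 = 2.259×10⁻⁶ mol.
Incident photons needed: 2.259×10⁻⁶ / 0.262 = 8.622×10⁻⁶ mol.
Photon energy: hc/λ = 5.241×10⁻¹⁹ J; per mole, 3.156×10⁵ J mol⁻¹.
Energy required: 8.622×10⁻⁶ × 3.156×10⁵ = 2.721 J.
Time: 2.721 J / 0.00168 W = 1600 s.

t ≈ 1600 s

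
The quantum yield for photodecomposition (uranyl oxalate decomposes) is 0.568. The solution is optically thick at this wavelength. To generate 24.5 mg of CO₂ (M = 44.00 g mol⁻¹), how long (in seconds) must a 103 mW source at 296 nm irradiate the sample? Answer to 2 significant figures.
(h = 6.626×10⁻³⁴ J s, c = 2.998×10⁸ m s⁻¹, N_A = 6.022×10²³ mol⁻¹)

Product: 24.5 mg / 44.00 g mol⁻¹ = 5.568×10⁻⁴ mol.
Photons that must be absorbed: 5.568×10⁻⁴ / 0.568 = 9.803×10⁻⁴ mol.
Photon energy: hc/λ = 6.711×10⁻¹⁹ J; per mole, 4.041×10⁵ J mol⁻¹.
Energy required: 9.803×10⁻⁴ × 4.041×10⁵ = 396.1 J.
Time: 396.1 J / 0.103 W = 3800 s.

t ≈ 3800 s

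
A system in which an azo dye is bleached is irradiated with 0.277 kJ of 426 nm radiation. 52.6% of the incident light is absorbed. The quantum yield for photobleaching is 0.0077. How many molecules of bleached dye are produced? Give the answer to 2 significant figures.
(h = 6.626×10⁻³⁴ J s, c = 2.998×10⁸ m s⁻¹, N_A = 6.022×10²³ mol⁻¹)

2.4×10¹⁸ molecules

Photon energy at 426 nm: hc/λ = (6.626×10⁻³⁴)(2.998×10⁸)/(426×10⁻⁹) = 4.663×10⁻¹⁹ J.
Incident energy: 0.277 kJ = 277 J.
Photons incident: 277 / 4.663×10⁻¹⁹ = 5.940×10²⁰, i.e. 5.940×10²⁰/6.022×10²³ = 9.864×10⁻⁴ mol.
Photons absorbed: 0.526 × 9.864×10⁻⁴ = 5.188×10⁻⁴ mol.
Product: Φ × n_abs = 0.0077 × 5.188×10⁻⁴ = 3.995×10⁻⁶ mol.
As a count: 3.995×10⁻⁶ × 6.022×10²³ = 2.4×10¹⁸.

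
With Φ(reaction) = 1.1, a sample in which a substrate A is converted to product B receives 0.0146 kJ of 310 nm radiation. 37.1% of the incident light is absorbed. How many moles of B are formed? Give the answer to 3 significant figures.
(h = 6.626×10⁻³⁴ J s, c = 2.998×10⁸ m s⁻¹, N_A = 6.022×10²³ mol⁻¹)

Photon energy at 310 nm: hc/λ = (6.626×10⁻³⁴)(2.998×10⁸)/(310×10⁻⁹) = 6.408×10⁻¹⁹ J.
Incident energy: 0.0146 kJ = 14.6 J.
Photons incident: 14.6 / 6.408×10⁻¹⁹ = 2.278×10¹⁹, i.e. 2.278×10¹⁹/6.022×10²³ = 3.783×10⁻⁵ mol.
Photons absorbed: 0.371 × 3.783×10⁻⁵ = 1.403×10⁻⁵ mol.
Product: Φ × n_abs = 1.1 × 1.403×10⁻⁵ = 1.543×10⁻⁵ mol.

1.54×10⁻⁵ mol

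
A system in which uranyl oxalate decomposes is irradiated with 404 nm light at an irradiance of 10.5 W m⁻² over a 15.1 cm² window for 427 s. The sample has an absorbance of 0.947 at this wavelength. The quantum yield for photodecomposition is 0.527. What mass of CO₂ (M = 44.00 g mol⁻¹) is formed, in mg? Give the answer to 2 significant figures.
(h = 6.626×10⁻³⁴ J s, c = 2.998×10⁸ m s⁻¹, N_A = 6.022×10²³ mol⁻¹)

Photon energy at 404 nm: hc/λ = (6.626×10⁻³⁴)(2.998×10⁸)/(404×10⁻⁹) = 4.917×10⁻¹⁹ J.
Energy delivered: (10.5 W m⁻²)(15.1×10⁻⁴ m²)(427 s) = 6.770 J.
Photons incident: 6.770 / 4.917×10⁻¹⁹ = 1.377×10¹⁹, i.e. 1.377×10¹⁹/6.022×10²³ = 2.287×10⁻⁵ mol.
Fraction absorbed: 1 − 10^(−0.947) = 0.8870.
Photons absorbed: 0.8870 × 2.287×10⁻⁵ = 2.029×10⁻⁵ mol.
Product: Φ × n_abs = 0.527 × 2.029×10⁻⁵ = 1.069×10⁻⁵ mol.
Mass: 1.069×10⁻⁵ × 44.00 = 4.704×10⁻⁴ g = 0.47 mg.

0.47 mg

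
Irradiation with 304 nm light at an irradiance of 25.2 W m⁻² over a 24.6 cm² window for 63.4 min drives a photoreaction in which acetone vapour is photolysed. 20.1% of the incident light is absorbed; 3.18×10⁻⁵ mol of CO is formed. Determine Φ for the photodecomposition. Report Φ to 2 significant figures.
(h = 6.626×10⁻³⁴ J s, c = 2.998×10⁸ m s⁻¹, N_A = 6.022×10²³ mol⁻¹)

Photon energy at 304 nm: hc/λ = (6.626×10⁻³⁴)(2.998×10⁸)/(304×10⁻⁹) = 6.534×10⁻¹⁹ J.
Energy delivered: (25.2 W m⁻²)(24.6×10⁻⁴ m²)(3804 s) = 235.8 J.
Photons incident: 235.8 / 6.534×10⁻¹⁹ = 3.609×10²⁰, i.e. 3.609×10²⁰/6.022×10²³ = 5.993×10⁻⁴ mol.
Photons absorbed: 0.201 × 5.993×10⁻⁴ = 1.205×10⁻⁴ mol.
Φ = 3.18×10⁻⁵ mol / 1.205×10⁻⁴ mol photons = 0.26.

Φ = 0.26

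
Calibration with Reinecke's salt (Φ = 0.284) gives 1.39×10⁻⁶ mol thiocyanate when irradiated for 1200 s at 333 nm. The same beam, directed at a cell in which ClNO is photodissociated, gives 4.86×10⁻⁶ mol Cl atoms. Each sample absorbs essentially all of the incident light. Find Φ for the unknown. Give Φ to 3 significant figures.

Φ = 0.993

Photons absorbed by the actinometer: 1.39×10⁻⁶ / 0.284 = 4.894×10⁻⁶ mol.
Φ(unknown) = 4.86×10⁻⁶ / 4.894×10⁻⁶ = 0.993.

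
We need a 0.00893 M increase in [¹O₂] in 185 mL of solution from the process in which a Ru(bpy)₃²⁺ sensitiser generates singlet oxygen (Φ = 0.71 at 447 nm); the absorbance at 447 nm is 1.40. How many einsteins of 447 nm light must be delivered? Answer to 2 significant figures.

0.0024 einstein

Product: (0.00893 M)(0.185 L) = 0.001652 mol.
Photons that must be absorbed: 0.001652 / 0.71 = 0.002327 mol.
Fraction absorbed: 1 − 10^(−1.40) = 0.9602.
Incident photons needed: 0.002327 / 0.9602 = 0.002423 mol.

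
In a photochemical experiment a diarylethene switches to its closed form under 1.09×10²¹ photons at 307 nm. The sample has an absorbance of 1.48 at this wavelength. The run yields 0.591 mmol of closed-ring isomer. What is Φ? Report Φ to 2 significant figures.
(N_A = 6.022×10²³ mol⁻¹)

Φ = 0.34

Product: 0.591 mmol = 5.91×10⁻⁴ mol.
Moles of photons: 1.09×10²¹ / 6.022×10²³ = 0.001810 mol.
Fraction absorbed: 1 − 10^(−1.48) = 0.9669.
Photons absorbed: 0.9669 × 0.001810 = 0.001750 mol.
Φ = 5.91×10⁻⁴ mol / 0.001750 mol photons = 0.34.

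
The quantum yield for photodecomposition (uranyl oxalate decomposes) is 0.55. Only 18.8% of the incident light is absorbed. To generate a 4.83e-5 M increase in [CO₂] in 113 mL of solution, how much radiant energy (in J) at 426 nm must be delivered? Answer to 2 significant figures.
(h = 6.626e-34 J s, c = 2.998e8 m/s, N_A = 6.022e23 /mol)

15 J

Product: (4.83e-5 M)(0.113 L) = 5.458e-6 mol.
Photons that must be absorbed: 5.458e-6 / 0.55 = 9.924e-6 mol.
Incident photons needed: 9.924e-6 / 0.188 = 5.279e-5 mol.
Photon energy: hc/λ = 4.663e-19 J; per mole, 2.808e5 J mol⁻¹.
Energy required: 5.279e-5 × 2.808e5 = 15 J.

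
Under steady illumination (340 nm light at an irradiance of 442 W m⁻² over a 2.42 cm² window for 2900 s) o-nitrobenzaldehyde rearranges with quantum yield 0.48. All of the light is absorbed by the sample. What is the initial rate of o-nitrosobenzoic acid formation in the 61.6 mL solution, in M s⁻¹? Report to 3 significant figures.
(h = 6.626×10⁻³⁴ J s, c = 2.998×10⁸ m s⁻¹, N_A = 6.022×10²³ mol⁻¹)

Photon energy at 340 nm: hc/λ = (6.626×10⁻³⁴)(2.998×10⁸)/(340×10⁻⁹) = 5.843×10⁻¹⁹ J.
Energy delivered: (442 W m⁻²)(2.42×10⁻⁴ m²)(2900 s) = 310.2 J.
Photons incident: 310.2 / 5.843×10⁻¹⁹ = 5.309×10²⁰, i.e. 5.309×10²⁰/6.022×10²³ = 8.816×10⁻⁴ mol.
Product formed: 0.48 × 8.816×10⁻⁴ = 4.232×10⁻⁴ mol.
Rate: 4.232×10⁻⁴ mol / (2900 s × 0.0616 L) = 2.37×10⁻⁶ M s⁻¹.

2.37×10⁻⁶ M s⁻¹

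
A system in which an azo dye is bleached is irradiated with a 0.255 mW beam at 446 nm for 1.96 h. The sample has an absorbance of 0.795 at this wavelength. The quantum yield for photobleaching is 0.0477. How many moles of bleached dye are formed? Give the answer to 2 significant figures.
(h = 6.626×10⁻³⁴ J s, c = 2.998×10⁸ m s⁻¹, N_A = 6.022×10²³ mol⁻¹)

2.7×10⁻⁷ mol

Photon energy at 446 nm: hc/λ = (6.626×10⁻³⁴)(2.998×10⁸)/(446×10⁻⁹) = 4.454×10⁻¹⁹ J.
Energy delivered: (0.255 mW)(7056 s) = 1.799 J.
Photons incident: 1.799 / 4.454×10⁻¹⁹ = 4.039×10¹⁸, i.e. 4.039×10¹⁸/6.022×10²³ = 6.707×10⁻⁶ mol.
Fraction absorbed: 1 − 10^(−0.795) = 0.8397.
Photons absorbed: 0.8397 × 6.707×10⁻⁶ = 5.632×10⁻⁶ mol.
Product: Φ × n_abs = 0.0477 × 5.632×10⁻⁶ = 2.686×10⁻⁷ mol.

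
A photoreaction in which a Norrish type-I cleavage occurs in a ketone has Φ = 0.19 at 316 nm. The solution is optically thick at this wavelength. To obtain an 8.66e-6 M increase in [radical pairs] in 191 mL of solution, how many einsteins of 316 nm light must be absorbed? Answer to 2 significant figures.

8.7e-6 einstein

Product: (8.66e-6 M)(0.191 L) = 1.654e-6 mol.
Photons that must be absorbed: 1.654e-6 / 0.19 = 8.705e-6 mol.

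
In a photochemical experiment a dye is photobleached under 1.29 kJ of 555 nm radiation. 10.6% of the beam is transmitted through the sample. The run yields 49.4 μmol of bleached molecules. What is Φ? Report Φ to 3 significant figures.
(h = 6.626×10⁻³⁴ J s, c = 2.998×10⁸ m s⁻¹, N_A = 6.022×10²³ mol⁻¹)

Φ = 0.00923

Product: 49.4 μmol = 4.94×10⁻⁵ mol.
Photon energy at 555 nm: hc/λ = (6.626×10⁻³⁴)(2.998×10⁸)/(555×10⁻⁹) = 3.579×10⁻¹⁹ J.
Incident energy: 1.29 kJ = 1290 J.
Photons incident: 1290 / 3.579×10⁻¹⁹ = 3.604×10²¹, i.e. 3.604×10²¹/6.022×10²³ = 0.005985 mol.
Fraction absorbed: 1 − 10.6/100 = 0.8940.
Photons absorbed: 0.8940 × 0.005985 = 0.005351 mol.
Φ = 4.94×10⁻⁵ mol / 0.005351 mol photons = 0.00923.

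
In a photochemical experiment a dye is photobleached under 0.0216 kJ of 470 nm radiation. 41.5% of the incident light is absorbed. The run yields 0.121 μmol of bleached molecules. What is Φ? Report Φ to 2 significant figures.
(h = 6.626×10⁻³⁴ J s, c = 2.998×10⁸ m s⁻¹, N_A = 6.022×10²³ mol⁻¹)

Φ = 0.0034

Product: 0.121 μmol = 1.21×10⁻⁷ mol.
Photon energy at 470 nm: hc/λ = (6.626×10⁻³⁴)(2.998×10⁸)/(470×10⁻⁹) = 4.227×10⁻¹⁹ J.
Incident energy: 0.0216 kJ = 21.6 J.
Photons incident: 21.6 / 4.227×10⁻¹⁹ = 5.110×10¹⁹, i.e. 5.110×10¹⁹/6.022×10²³ = 8.486×10⁻⁵ mol.
Photons absorbed: 0.415 × 8.486×10⁻⁵ = 3.522×10⁻⁵ mol.
Φ = 1.21×10⁻⁷ mol / 3.522×10⁻⁵ mol photons = 0.0034.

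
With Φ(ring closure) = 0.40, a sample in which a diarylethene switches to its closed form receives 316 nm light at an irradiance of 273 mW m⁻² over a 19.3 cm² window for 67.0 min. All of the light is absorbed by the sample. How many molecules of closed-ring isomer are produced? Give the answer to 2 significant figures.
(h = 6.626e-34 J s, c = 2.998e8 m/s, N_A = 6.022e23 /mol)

1.3e18 molecules

Photon energy at 316 nm: hc/λ = (6.626e-34)(2.998e8)/(316e-9) = 6.286e-19 J.
Energy delivered: (273 mW m⁻²)(19.3e-4 m²)(4020 s) = 2.118 J.
Photons incident: 2.118 / 6.286e-19 = 3.369e18, i.e. 3.369e18/6.022e23 = 5.594e-6 mol.
Product: Φ × n_abs = 0.40 × 5.594e-6 = 2.238e-6 mol.
As a count: 2.238e-6 × 6.022e23 = 1.3e18.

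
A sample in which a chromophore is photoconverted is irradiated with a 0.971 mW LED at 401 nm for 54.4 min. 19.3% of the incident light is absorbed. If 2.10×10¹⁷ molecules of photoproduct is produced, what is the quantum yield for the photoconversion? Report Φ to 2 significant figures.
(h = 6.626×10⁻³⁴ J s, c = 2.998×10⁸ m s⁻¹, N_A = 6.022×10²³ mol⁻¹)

Φ = 0.17

Product: 2.10×10¹⁷ / 6.022×10²³ = 3.487×10⁻⁷ mol.
Photon energy at 401 nm: hc/λ = (6.626×10⁻³⁴)(2.998×10⁸)/(401×10⁻⁹) = 4.954×10⁻¹⁹ J.
Energy delivered: (0.971 mW)(3264 s) = 3.169 J.
Photons incident: 3.169 / 4.954×10⁻¹⁹ = 6.397×10¹⁸, i.e. 6.397×10¹⁸/6.022×10²³ = 1.062×10⁻⁵ mol.
Photons absorbed: 0.193 × 1.062×10⁻⁵ = 2.050×10⁻⁶ mol.
Φ = 3.487×10⁻⁷ mol / 2.050×10⁻⁶ mol photons = 0.17.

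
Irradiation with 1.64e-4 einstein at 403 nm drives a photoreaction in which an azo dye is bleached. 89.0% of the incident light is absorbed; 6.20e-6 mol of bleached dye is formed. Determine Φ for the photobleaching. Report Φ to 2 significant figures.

Φ = 0.042

Photons absorbed: 0.890 × 1.64e-4 = 1.460e-4 mol.
Φ = 6.20e-6 mol / 1.460e-4 mol photons = 0.042.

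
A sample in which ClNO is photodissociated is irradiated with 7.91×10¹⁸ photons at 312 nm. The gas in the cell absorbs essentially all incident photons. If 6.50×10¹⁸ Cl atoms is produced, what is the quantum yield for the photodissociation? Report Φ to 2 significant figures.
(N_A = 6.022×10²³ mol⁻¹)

Φ = 0.82

Product: 6.50×10¹⁸ / 6.022×10²³ = 1.079×10⁻⁵ mol.
Moles of photons: 7.91×10¹⁸ / 6.022×10²³ = 1.314×10⁻⁵ mol.
Φ = 1.079×10⁻⁵ mol / 1.314×10⁻⁵ mol photons = 0.82.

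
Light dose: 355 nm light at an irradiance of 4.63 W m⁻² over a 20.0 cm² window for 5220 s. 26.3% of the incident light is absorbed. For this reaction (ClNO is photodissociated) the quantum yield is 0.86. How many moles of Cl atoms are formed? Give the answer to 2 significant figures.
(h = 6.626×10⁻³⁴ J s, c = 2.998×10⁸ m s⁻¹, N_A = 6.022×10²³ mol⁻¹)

3.2×10⁻⁵ mol

Photon energy at 355 nm: hc/λ = (6.626×10⁻³⁴)(2.998×10⁸)/(355×10⁻⁹) = 5.596×10⁻¹⁹ J.
Energy delivered: (4.63 W m⁻²)(20.0×10⁻⁴ m²)(5220 s) = 48.34 J.
Photons incident: 48.34 / 5.596×10⁻¹⁹ = 8.638×10¹⁹, i.e. 8.638×10¹⁹/6.022×10²³ = 1.434×10⁻⁴ mol.
Photons absorbed: 0.263 × 1.434×10⁻⁴ = 3.771×10⁻⁵ mol.
Product: Φ × n_abs = 0.86 × 3.771×10⁻⁵ = 3.243×10⁻⁵ mol.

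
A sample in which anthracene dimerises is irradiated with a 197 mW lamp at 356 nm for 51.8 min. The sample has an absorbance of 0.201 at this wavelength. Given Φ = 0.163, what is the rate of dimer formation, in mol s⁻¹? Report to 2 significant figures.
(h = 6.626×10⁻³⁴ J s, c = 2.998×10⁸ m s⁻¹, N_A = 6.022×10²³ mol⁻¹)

Photon energy at 356 nm: hc/λ = (6.626×10⁻³⁴)(2.998×10⁸)/(356×10⁻⁹) = 5.580×10⁻¹⁹ J.
Energy delivered: (197 mW)(3108 s) = 612.3 J.
Photons incident: 612.3 / 5.580×10⁻¹⁹ = 1.097×10²¹, i.e. 1.097×10²¹/6.022×10²³ = 0.001822 mol.
Fraction absorbed: 1 − 10^(−0.201) = 0.3705.
Photons absorbed: 0.3705 × 0.001822 = 6.751×10⁻⁴ mol.
Product formed: 0.163 × 6.751×10⁻⁴ = 1.100×10⁻⁴ mol.
Rate: 1.100×10⁻⁴ / 3108 s = 3.5×10⁻⁸ mol s⁻¹.

3.5×10⁻⁸ mol s⁻¹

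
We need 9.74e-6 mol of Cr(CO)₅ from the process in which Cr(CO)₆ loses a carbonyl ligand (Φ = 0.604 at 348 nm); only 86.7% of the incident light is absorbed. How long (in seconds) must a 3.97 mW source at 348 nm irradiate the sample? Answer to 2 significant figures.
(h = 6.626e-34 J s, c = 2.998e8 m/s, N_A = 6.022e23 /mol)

t ≈ 1600 s

Photons that must be absorbed: 9.74e-6 / 0.604 = 1.613e-5 mol.
Incident photons needed: 1.613e-5 / 0.867 = 1.860e-5 mol.
Photon energy: hc/λ = 5.708e-19 J; per mole, 3.437e5 J mol⁻¹.
Energy required: 1.860e-5 × 3.437e5 = 6.393 J.
Time: 6.393 J / 0.00397 W = 1600 s.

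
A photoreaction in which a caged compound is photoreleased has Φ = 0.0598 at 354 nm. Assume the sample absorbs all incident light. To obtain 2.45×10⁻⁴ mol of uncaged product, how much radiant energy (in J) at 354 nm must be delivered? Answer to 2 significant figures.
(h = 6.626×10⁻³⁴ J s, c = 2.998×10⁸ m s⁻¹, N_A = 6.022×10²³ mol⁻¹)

Photons that must be absorbed: 2.45×10⁻⁴ / 0.0598 = 0.004097 mol.
Photon energy: hc/λ = 5.612×10⁻¹⁹ J; per mole, 3.380×10⁵ J mol⁻¹.
Energy required: 0.004097 × 3.380×10⁵ = 1400 J.

1400 J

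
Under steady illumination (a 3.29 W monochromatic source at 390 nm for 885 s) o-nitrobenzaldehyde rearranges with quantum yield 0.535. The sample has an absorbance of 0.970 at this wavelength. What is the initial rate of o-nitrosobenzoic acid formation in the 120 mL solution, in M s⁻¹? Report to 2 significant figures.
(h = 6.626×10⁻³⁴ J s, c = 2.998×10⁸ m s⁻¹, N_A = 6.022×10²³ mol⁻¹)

4.3×10⁻⁵ M s⁻¹

Photon energy at 390 nm: hc/λ = (6.626×10⁻³⁴)(2.998×10⁸)/(390×10⁻⁹) = 5.094×10⁻¹⁹ J.
Energy delivered: (3.29 W)(885 s) = 2912 J.
Photons incident: 2912 / 5.094×10⁻¹⁹ = 5.717×10²¹, i.e. 5.717×10²¹/6.022×10²³ = 0.009494 mol.
Fraction absorbed: 1 − 10^(−0.970) = 0.8928.
Photons absorbed: 0.8928 × 0.009494 = 0.008476 mol.
Product formed: 0.535 × 0.008476 = 0.004535 mol.
Rate: 0.004535 mol / (885 s × 0.12 L) = 4.3×10⁻⁵ M s⁻¹.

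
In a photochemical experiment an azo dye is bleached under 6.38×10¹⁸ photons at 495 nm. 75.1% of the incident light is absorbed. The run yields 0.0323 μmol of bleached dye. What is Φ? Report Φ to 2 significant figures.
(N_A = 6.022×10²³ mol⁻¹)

Product: 0.0323 μmol = 3.23×10⁻⁸ mol.
Moles of photons: 6.38×10¹⁸ / 6.022×10²³ = 1.059×10⁻⁵ mol.
Photons absorbed: 0.751 × 1.059×10⁻⁵ = 7.953×10⁻⁶ mol.
Φ = 3.23×10⁻⁸ mol / 7.953×10⁻⁶ mol photons = 0.0041.

Φ = 0.0041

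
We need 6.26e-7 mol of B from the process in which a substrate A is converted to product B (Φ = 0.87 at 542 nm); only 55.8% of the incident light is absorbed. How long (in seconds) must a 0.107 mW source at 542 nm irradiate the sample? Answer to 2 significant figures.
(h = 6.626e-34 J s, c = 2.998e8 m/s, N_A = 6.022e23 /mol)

Photons that must be absorbed: 6.26e-7 / 0.87 = 7.195e-7 mol.
Incident photons needed: 7.195e-7 / 0.558 = 1.289e-6 mol.
Photon energy: hc/λ = 3.665e-19 J; per mole, 2.207e5 J mol⁻¹.
Energy required: 1.289e-6 × 2.207e5 = 0.2845 J.
Time: 0.2845 J / 0.000107 W = 2700 s.

t ≈ 2700 s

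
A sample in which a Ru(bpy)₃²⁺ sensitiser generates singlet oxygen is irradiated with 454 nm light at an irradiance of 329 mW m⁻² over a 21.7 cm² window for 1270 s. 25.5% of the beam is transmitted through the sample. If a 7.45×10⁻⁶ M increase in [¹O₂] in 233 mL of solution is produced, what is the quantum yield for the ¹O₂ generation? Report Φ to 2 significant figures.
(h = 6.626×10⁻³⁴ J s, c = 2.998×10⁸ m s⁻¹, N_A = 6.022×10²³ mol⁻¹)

Product: (7.45×10⁻⁶ M)(0.233 L) = 1.736×10⁻⁶ mol.
Photon energy at 454 nm: hc/λ = (6.626×10⁻³⁴)(2.998×10⁸)/(454×10⁻⁹) = 4.375×10⁻¹⁹ J.
Energy delivered: (329 mW m⁻²)(21.7×10⁻⁴ m²)(1270 s) = 0.9067 J.
Photons incident: 0.9067 / 4.375×10⁻¹⁹ = 2.072×10¹⁸, i.e. 2.072×10¹⁸/6.022×10²³ = 3.441×10⁻⁶ mol.
Fraction absorbed: 1 − 25.5/100 = 0.7450.
Photons absorbed: 0.7450 × 3.441×10⁻⁶ = 2.564×10⁻⁶ mol.
Φ = 1.736×10⁻⁶ mol / 2.564×10⁻⁶ mol photons = 0.68.

Φ = 0.68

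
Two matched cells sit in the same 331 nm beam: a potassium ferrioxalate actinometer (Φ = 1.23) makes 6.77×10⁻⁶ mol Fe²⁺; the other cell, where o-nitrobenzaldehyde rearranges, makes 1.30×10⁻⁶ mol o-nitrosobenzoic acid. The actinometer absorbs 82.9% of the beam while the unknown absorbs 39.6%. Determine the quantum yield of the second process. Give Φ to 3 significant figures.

Photons absorbed by the actinometer: 6.77×10⁻⁶ / 1.23 = 5.504×10⁻⁶ mol.
Incident flux: 5.504×10⁻⁶ / 0.829 = 6.639×10⁻⁶ einstein.
Absorbed by unknown: 0.396 × 6.639×10⁻⁶ = 2.629×10⁻⁶ mol.
Φ(unknown) = 1.30×10⁻⁶ / 2.629×10⁻⁶ = 0.494.

Φ = 0.494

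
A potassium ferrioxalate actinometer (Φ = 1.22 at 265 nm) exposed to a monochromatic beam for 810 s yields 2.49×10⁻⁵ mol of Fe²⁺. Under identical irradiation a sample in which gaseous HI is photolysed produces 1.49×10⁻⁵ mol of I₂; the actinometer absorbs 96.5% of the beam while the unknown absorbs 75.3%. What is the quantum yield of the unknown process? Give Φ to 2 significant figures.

Φ = 0.94

Photons absorbed by the actinometer: 2.49×10⁻⁵ / 1.22 = 2.041×10⁻⁵ mol.
Incident flux: 2.041×10⁻⁵ / 0.965 = 2.115×10⁻⁵ einstein.
Absorbed by unknown: 0.753 × 2.115×10⁻⁵ = 1.593×10⁻⁵ mol.
Φ(unknown) = 1.49×10⁻⁵ / 1.593×10⁻⁵ = 0.94.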